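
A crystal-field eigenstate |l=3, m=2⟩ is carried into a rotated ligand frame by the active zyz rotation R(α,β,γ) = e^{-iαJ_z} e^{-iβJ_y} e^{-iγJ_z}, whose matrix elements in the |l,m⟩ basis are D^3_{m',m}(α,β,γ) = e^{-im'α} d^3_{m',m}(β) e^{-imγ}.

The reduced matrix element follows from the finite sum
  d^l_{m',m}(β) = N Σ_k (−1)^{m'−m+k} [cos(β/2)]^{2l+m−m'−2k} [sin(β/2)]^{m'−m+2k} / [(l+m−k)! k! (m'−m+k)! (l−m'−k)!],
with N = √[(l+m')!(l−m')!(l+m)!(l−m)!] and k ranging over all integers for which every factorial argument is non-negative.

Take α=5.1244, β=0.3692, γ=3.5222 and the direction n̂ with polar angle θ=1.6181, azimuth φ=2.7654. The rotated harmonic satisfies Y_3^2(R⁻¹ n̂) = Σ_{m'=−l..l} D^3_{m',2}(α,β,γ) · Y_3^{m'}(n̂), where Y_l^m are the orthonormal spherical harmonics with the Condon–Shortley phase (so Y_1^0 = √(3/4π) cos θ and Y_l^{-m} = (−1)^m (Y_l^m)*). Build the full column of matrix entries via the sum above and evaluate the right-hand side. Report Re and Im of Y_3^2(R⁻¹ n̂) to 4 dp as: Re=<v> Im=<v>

Need the full column D^3_{m',2} for m'=−3..3 at α=5.1244, β=0.3692, γ=3.5222.
cos(β/2)=0.983010, sin(β/2)=0.183553
d^3_{-3,2}: single k=5 term ⇒ +0.000502;  D = -0.000229+0.000446i
d^3_{-2,2}: k∈[4..5] ⇒ +0.005484 -0.000038 = +0.005446;  D = -0.005435-0.000342i
d^3_{-1,2}: k∈[3..4] ⇒ +0.037153 -0.000648 = +0.036505;  D = -0.012490-0.034302i
d^3_{0,2}: k∈[2..3] ⇒ +0.172312 -0.006008 = +0.166304;  D = +0.120404-0.114717i
d^3_{1,2}: k∈[1..2] ⇒ +0.532784 -0.037153 = +0.495632;  D = +0.456974+0.191898i
d^3_{2,2}: k∈[0..1] ⇒ +0.902292 -0.157299 = +0.744993;  D = +0.010758+0.744915i
d^3_{3,2}: single k=0 term ⇒ -0.412693;  D = +0.375732-0.170707i
Y_3^{m'}(θ=1.6181,φ=2.7654) and Σ D·Y over m':
  (-0.0002+0.0004i)·(-0.1780-0.3758i)  (-0.0054-0.0003i)·(-0.0352-0.0330i)  (-0.0125-0.0343i)·(+0.2969+0.1173i)  (+0.1204-0.1147i)·(+0.0527+0.0000i)  (+0.4570+0.1919i)·(-0.2969+0.1173i)  (+0.0108+0.7449i)·(-0.0352+0.0330i)  (+0.3757-0.1707i)·(+0.1780-0.3758i)
Y_3^2(R⁻¹ n̂) = -0.173340-0.218337i

Re=-0.1733 Im=-0.2183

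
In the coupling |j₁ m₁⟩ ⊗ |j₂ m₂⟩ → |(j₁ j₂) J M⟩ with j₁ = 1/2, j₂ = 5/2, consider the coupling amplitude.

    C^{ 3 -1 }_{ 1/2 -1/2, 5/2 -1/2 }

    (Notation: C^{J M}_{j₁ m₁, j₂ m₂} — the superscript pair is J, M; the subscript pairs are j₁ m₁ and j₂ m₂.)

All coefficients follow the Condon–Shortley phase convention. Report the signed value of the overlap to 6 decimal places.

+√(2/3) ≈ +0.816497

√[7·0!1!5!/7! · 0!1!2!3!2!4!] = √(96)
  +(−1)^0/∏(0,0,1,2,0,3)! = 1/12  (running 1/12)
⟨..|..⟩ = √(96)·(1/12) = +0.816497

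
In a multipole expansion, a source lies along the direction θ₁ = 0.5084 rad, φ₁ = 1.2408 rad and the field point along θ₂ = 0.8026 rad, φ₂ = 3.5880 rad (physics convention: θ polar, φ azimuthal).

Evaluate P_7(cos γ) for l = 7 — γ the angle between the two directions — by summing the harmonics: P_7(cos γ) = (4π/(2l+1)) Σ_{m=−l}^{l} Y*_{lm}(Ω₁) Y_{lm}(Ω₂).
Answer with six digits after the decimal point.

Expand P_7 via completeness: Σ_{m} conj(Y_{7,m}) at Ω₁ times Y_{7,m} at Ω₂ —
  term(m=-7) = (-0.000121, 0.000107)   from Y*(Ω₁)=(-0.002393, 0.002182), Y(Ω₂)=(0.049744, 0.000833)
  term(m=-6) = (0.000211, -0.003905)   from Y*(Ω₁)=(0.008651, 0.019949), Y(Ω₂)=(-0.160908, -0.080354)
  term(m=-5) = (0.022475, 0.024593)   from Y*(Ω₁)=(0.089172, -0.007076), Y(Ω₂)=(0.228718, 0.293947)
  term(m=-4) = (-0.111231, -0.004004)   from Y*(Ω₁)=(0.061813, -0.241264), Y(Ω₂)=(-0.095272, -0.436626)
  term(m=-3) = (0.061143, -0.057929)   from Y*(Ω₁)=(-0.382986, -0.251363), Y(Ω₂)=(-0.042198, 0.178952)
  term(m=-2) = (0.002241, -0.124539)   from Y*(Ω₁)=(-0.366490, 0.284431), Y(Ω₂)=(-0.168407, 0.209116)
  term(m=-1) = (0.002750, 0.002800)   from Y*(Ω₁)=(0.003998, 0.011671), Y(Ω₂)=(0.286951, -0.137344)
  term(m=+0) = (-0.081614, -0.000000)   from Y*(Ω₁)=(-0.449637, -0.000000), Y(Ω₂)=(0.181511, 0.000000)
  term(m=+1) = (0.002750, -0.002800)   from Y*(Ω₁)=(-0.003998, 0.011671), Y(Ω₂)=(-0.286951, -0.137344)
  term(m=+2) = (0.002241, 0.124539)   from Y*(Ω₁)=(-0.366490, -0.284431), Y(Ω₂)=(-0.168407, -0.209116)
  term(m=+3) = (0.061143, 0.057929)   from Y*(Ω₁)=(0.382986, -0.251363), Y(Ω₂)=(0.042198, 0.178952)
  term(m=+4) = (-0.111231, 0.004004)   from Y*(Ω₁)=(0.061813, 0.241264), Y(Ω₂)=(-0.095272, 0.436626)
  term(m=+5) = (0.022475, -0.024593)   from Y*(Ω₁)=(-0.089172, -0.007076), Y(Ω₂)=(-0.228718, 0.293947)
  term(m=+6) = (0.000211, 0.003905)   from Y*(Ω₁)=(0.008651, -0.019949), Y(Ω₂)=(-0.160908, 0.080354)
  term(m=+7) = (-0.000121, -0.000107)   from Y*(Ω₁)=(0.002393, 0.002182), Y(Ω₂)=(-0.049744, 0.000833)
Accumulated sum (-0.126679, -0.000000); after 4π/(2l+1) scaling, (-0.106127, -0.000000) ⇒ P_7 = -0.106127

-0.106127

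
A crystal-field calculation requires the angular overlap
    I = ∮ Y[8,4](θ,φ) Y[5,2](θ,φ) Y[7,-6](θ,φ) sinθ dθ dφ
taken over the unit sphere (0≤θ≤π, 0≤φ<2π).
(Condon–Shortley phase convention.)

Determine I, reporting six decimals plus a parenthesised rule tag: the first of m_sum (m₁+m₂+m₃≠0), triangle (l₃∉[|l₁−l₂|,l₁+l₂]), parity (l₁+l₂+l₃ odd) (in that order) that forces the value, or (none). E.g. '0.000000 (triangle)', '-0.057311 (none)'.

Rules hold: Σm=0, L=20 even, 3≤7≤13.
N = 17·11·15 = 2805
Δ = 6!·10!·4!/21! = 1/814773960
Racah Σ t=1..5: t=1:−1/87091200 t=2:+1/4976640 t=3:−1/2073600 t=4:+1/4976640 t=5:−1/87091200 = -1/9676800
⇒ 3j(8 5 7; 0 0 0)² = 360/46189, sgn +1
Racah Σ t=3..4: t=3:−1/313528320 t=4:+1/1045094400 = -1/447897600
⇒ 3j(8 5 7; 4 2 -6)² = 77/5814, sgn +1
4πI² = N·(3j₀)²·(3jₘ)² = 23100/79781
I = +1·√(0.289543/4π) = 0.15179285
No selection rule forces the value: the integral is nonzero (none).

0.151793 (none)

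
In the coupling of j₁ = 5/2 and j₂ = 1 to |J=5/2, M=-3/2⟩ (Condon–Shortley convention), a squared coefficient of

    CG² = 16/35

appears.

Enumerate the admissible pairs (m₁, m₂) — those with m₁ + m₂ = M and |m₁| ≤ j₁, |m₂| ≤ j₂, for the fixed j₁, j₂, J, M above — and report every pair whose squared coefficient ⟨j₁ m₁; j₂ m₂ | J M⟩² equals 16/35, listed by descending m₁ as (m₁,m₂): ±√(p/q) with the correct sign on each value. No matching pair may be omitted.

(-1/2,-1): +√(16/35)

Admissible pairs with m₁+m₂ = M = -3/2: (-5/2,1), (-3/2,0), (-1/2,-1)
  (m₁,m₂)=(-1/2,-1): CG² = 16/35, CG = +√(16/35)   ← matches the target
  (m₁,m₂)=(-3/2,0): CG² = 9/35, CG = −√(9/35)
  (m₁,m₂)=(-5/2,1): CG² = 2/7, CG = −√(2/7)
Pairs with CG² = 16/35: (-1/2,-1): +√(16/35)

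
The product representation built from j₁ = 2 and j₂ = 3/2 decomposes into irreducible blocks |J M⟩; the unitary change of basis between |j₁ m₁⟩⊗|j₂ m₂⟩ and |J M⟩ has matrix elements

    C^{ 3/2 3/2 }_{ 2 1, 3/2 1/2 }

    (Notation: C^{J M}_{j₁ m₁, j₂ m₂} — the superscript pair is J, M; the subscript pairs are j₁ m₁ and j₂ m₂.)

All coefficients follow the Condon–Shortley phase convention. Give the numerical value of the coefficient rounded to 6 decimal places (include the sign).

j₁+j₂−J=2  J+j₁−j₂=2  J−j₁+j₂=1  j₁+j₂+J+1=6
(j₁±m₁, j₂±m₂, J±M) = (3,1,2,1,3,0)
P² = 8/5
sum k=1..1:
  [1] −1/2 = -1/2
S = -1/2
C² = P²·S² = 2/5 ; C = -0.632456

−√(2/5) ≈ -0.632456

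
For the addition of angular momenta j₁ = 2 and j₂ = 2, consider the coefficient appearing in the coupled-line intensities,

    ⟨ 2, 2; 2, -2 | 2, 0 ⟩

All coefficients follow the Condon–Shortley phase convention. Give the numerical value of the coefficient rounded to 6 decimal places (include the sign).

+√(2/7) = +0.534522

triangle: 2!*2!*2!/7! = 8/5040
(j±m)!: 4!*0!*0!*4!*2!*2! = 2304
prefactor² = (2J+1)*Δ*N² = 128/7
  k=0: +1/(0!*2!*0!*0!*2!*2!) = 1/8
Σ = 1/8  ⇒  CG² = 128/7*(1/8)² = 2/7
CG = +√(2/7) = +0.534522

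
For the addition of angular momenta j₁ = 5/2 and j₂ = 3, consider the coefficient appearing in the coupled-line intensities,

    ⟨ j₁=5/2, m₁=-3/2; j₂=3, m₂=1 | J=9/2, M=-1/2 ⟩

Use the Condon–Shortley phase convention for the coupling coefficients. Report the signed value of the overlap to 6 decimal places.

√[10·1!4!5!/11! · 1!4!4!2!4!5!] = √(184320/77)
  +(−1)^0/∏(0,1,4,4,0,1)! = 1/576  (running 1/576)
  +(−1)^1/∏(1,0,3,3,1,2)! = -1/72  (running -7/576)
⟨..|..⟩ = √(184320/77)·(-7/576) = -0.594588

−√(35/99) = -0.594588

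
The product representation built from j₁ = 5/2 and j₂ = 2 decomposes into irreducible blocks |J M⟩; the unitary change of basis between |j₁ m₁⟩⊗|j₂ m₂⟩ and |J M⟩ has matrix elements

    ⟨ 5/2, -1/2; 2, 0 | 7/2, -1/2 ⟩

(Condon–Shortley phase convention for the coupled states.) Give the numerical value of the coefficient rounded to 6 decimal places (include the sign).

−√(4/105) = -0.195180

triangle: 1!*4!*3!/9! = 144/362880
(j±m)!: 2!*3!*2!*2!*3!*4! = 6912
prefactor² = (2J+1)*Δ*N² = 768/35
  k=0: +1/(0!*1!*3!*2!*1!*1!) = 1/12
  k=1: −1/(1!*0!*2!*1!*2!*2!) = -1/8
Σ = -1/24  ⇒  CG² = 768/35*(-1/24)² = 4/105
CG = −√(4/105) = -0.195180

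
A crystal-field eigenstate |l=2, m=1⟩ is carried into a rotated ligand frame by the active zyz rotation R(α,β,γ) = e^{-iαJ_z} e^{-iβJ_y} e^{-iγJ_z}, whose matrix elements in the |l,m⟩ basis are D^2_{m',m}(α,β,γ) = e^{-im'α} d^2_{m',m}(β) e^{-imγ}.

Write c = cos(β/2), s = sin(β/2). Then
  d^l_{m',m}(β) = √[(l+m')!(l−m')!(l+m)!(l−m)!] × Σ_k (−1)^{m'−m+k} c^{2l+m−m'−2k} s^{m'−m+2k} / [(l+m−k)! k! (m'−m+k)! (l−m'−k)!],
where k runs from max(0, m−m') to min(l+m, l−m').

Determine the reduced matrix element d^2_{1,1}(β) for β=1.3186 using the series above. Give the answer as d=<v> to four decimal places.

d=-0.3130

d^2_{1,1}(β=1.3186) via the finite sum:
With c≡cos(β/2)=0.790421 and s≡sin(β/2)=0.612564, N=[6·1·6·1]^{1/2}=6.000000
k∈{0,1} keeps every argument non-negative
  k=0: (−1)^0·6.0000/(6)·0.7904^4·0.6126^0 = +0.390332
  k=1: (−1)^1·6.0000/(2)·0.7904^2·0.6126^2 = -0.703301
d^2_{1,1}(1.3186) = +0.390332 -0.703301 = -0.312968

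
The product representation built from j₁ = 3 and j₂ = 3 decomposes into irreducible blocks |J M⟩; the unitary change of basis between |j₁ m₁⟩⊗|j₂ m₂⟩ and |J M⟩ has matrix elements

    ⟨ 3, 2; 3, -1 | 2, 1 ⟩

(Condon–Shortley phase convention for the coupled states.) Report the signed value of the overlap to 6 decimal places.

−√(5/28) = -0.422577

triangle: 4!×2!×2!/9! = 96/362880
(j±m)!: 5!×1!×2!×4!×3!×1! = 34560
prefactor² = (2J+1)×Δ×N² = 320/7
  k=0: +1/(0!×4!×1!×2!×1!×0!) = 1/48
  k=1: −1/(1!×3!×0!×1!×2!×1!) = -1/12
Σ = -1/16  ⇒  CG² = 320/7×(-1/16)² = 5/28
CG = −√(5/28) = -0.422577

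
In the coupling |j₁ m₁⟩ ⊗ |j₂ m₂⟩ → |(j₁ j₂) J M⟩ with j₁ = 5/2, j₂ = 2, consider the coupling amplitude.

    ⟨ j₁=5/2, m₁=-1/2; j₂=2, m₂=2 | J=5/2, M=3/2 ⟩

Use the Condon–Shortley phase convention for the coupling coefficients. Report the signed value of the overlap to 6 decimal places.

j₁+j₂−J=2  J+j₁−j₂=3  J−j₁+j₂=2  j₁+j₂+J+1=8
(j₁±m₁, j₂±m₂, J±M) = (2,3,4,0,4,1)
P² = 864/35
sum k=2..2:
  [2] +1/8 = 1/8
S = 1/8
C² = P²·S² = 27/70 ; C = +0.621059

+0.621059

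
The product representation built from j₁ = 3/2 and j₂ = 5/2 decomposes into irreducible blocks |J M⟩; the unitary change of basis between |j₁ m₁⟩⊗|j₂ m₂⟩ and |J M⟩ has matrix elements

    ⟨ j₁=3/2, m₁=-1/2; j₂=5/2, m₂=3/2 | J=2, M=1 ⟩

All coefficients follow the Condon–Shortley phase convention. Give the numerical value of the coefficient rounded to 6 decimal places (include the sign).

√[5·2!1!3!/7! · 1!2!4!1!3!1!] = √(24/7)
  +(−1)^1/∏(1,1,1,3,0,0)! = -1/6  (running -1/6)
  +(−1)^2/∏(2,0,0,2,1,1)! = 1/4  (running 1/12)
⟨..|..⟩ = √(24/7)·(1/12) = +0.154303

+√(1/42) = +0.154303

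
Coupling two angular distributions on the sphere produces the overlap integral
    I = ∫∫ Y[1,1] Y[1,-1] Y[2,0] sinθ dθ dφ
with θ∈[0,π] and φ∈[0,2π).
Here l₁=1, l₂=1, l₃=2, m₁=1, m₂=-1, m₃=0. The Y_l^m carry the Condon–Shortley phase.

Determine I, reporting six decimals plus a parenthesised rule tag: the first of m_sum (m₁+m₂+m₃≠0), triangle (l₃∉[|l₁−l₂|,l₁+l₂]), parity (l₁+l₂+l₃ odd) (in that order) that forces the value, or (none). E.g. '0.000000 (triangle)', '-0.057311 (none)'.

0.126157 (none)

Checks pass: Σm=0; 4 even; l₃=2∈[0,2].
(2·1+1)(2·1+1)(2·2+1) = 45
Δ: 0! 2! 2! / 5! → 1/30
sum: t=0:+1/1 = 1/1
3j²(1 1 2; 0 0 0) = Δ·Π!·Σ² = 2/15  (sign +1)
sum: t=0:+1/4 = 1/4
3j²(1 1 2; 1 -1 0) = Δ·Π!·Σ² = 1/30  (sign +1)
combine: 4πI² = 45·2/15·1/30 = 1/5
take √, sign +1: I = 0.12615663
No selection rule forces the value: the integral is nonzero (none).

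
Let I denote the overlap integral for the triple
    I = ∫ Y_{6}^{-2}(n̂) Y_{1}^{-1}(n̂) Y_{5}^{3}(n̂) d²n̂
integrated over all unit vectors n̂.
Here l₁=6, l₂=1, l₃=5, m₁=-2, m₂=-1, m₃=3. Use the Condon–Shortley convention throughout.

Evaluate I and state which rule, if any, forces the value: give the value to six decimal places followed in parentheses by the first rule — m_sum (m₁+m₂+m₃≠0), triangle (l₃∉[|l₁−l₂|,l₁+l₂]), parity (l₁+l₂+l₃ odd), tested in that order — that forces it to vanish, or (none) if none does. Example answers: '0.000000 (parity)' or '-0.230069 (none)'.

0.100084 (none)

Checks pass: Σm=0; 12 even; l₃=5∈[5,7].
(2·6+1)(2·1+1)(2·5+1) = 429
Δ: 2! 10! 0! / 13! → 1/858
sum: t=1:−1/14400 = -1/14400
3j²(6 1 5; 0 0 0) = Δ·Π!·Σ² = 6/143  (sign +1)
sum: t=0:+1/161280 = 1/161280
3j²(6 1 5; -2 -1 3) = Δ·Π!·Σ² = 1/143  (sign +1)
combine: 4πI² = 429·6/143·1/143 = 18/143
take √, sign +1: I = 0.10008369
No selection rule forces the value: the integral is nonzero (none).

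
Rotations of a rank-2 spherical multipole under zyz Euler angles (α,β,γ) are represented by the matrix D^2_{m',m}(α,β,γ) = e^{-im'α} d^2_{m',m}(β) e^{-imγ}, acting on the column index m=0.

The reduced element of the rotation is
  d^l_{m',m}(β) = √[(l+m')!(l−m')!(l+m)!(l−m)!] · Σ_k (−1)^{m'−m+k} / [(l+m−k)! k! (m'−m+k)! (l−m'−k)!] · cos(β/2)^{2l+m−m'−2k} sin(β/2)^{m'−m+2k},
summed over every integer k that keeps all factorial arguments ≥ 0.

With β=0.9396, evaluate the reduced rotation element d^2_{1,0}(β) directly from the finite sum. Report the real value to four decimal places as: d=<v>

d^2_{1,0}(β=0.9396) via the finite sum:
Half-angle: c=0.891659, s=0.452708. N=√(6·1·2·2)=4.898979
Admissible k: 0..1 (factorial args all ≥0)
  k=0: (−1)^1·4.8990/(2)·0.8917^3·0.4527^1 = -0.786122
  k=1: (−1)^2·4.8990/(2)·0.8917^1·0.4527^3 = +0.202642
d^2_{1,0}(0.9396) = -0.786122 +0.202642 = -0.583480

d=-0.5835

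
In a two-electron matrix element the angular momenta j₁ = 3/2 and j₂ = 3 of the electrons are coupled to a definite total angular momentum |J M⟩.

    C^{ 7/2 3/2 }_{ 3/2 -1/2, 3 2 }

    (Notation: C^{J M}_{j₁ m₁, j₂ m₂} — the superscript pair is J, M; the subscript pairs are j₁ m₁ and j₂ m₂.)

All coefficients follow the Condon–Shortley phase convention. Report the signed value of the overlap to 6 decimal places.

−√(3/7) ≈ -0.654654

j₁+j₂−J=1  J+j₁−j₂=2  J−j₁+j₂=5  j₁+j₂+J+1=9
(j₁±m₁, j₂±m₂, J±M) = (1,2,5,1,5,2)
P² = 6400/21
sum k=0..1:
  [0] +1/240 = 1/240
  [1] −1/24 = -1/24
S = -3/80
C² = P²·S² = 3/7 ; C = -0.654654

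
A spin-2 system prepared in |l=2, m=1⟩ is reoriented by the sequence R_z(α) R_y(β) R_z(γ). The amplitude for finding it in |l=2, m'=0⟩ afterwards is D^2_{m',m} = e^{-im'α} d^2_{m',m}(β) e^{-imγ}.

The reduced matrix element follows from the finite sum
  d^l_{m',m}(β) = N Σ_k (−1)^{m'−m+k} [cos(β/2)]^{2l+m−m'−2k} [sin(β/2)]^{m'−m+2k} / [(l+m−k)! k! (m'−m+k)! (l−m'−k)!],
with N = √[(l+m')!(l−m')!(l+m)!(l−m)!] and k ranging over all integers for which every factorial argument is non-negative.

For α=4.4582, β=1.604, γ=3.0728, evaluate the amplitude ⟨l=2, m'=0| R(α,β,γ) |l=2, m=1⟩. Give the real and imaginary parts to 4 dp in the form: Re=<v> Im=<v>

Split into d^2_{0,1}(β=1.6040) × two z-phases.
c=cos(1.604000/2)=0.695271, s=sin(1.604000/2)=0.718748; N=√[2·2·6·1]=4.898979
k: max(0,(1)−(0))=1 … min(2+(1),2−(0))=2
  k=1: (−1)^0·4.8990/(2)·0.6953^3·0.7187^1 = +0.591717
  k=2: (−1)^1·4.8990/(2)·0.6953^1·0.7187^3 = -0.632353
d^2_{0,1}(1.6040) = +0.591717 -0.632353 = -0.040636
D = (+1.000000+0.000000i)·(-0.040636)·(-0.997635-0.068738i) = +0.040540+0.002793i

Re=0.0405 Im=0.0028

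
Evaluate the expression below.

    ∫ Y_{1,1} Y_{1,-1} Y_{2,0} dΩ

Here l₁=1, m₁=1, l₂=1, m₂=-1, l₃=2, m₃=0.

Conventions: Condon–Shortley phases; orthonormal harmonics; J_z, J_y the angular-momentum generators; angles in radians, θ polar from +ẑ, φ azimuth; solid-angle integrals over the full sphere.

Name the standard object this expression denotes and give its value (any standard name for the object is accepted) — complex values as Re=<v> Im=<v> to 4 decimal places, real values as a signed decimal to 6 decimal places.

Gaunt coefficient, +0.126157

This is a Gaunt coefficient — the integral of a triple product of spherical harmonics over the sphere.
m-sum 0 ✓  L=4 even ✓  0≤2≤2 ✓
Π(2lᵢ+1) = 3×3×5 = 45
triangle coeff Δ(1,1,2) = 1/30
Σ_t [0,0]: t=0:+1/1 = 1/1
(3j)²=2/15 [(1 1 2; 0 0 0)], sign=+1
Σ_t [0,0]: t=0:+1/4 = 1/4
(3j)²=1/30 [(1 1 2; 1 -1 0)], sign=+1
⇒ 4πI² = 1/5
I = (+1)√(1/5/(4π)) = 0.12615663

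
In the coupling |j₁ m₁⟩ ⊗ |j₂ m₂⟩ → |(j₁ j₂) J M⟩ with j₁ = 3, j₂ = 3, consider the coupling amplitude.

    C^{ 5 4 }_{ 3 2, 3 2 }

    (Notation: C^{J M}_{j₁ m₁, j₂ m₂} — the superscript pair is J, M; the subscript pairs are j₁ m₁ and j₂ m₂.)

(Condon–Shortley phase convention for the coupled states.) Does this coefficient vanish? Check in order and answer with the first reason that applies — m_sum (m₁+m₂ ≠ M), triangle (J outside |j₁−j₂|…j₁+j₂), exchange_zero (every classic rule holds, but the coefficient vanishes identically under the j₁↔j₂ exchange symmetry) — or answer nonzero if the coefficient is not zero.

m-sum: m₁+m₂ = 2+2 = 4, M = 4  ✓
triangle: |j₁−j₂| = 0 ≤ J = 5 ≤ j₁+j₂ = 6  ✓
exchange: j₁=j₂ and m₁=m₂, and (−1)^(j₁+j₂−J) = (−1)^1 = −1 forces ⟨j₁m₁;j₂m₂|JM⟩ = −⟨j₂m₂;j₁m₁|JM⟩ = −⟨j₁m₁;j₂m₂|JM⟩ ⇒ the coefficient vanishes identically
Racah sum check: Σ_k collapses to 0 ⇒ CG = 0

exchange_zero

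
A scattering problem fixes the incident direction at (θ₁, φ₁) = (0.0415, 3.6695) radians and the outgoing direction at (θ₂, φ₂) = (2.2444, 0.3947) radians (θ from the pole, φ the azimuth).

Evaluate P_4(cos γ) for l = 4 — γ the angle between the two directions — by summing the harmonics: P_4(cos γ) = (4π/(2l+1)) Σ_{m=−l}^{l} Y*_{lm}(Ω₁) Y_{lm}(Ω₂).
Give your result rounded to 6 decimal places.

-0.428567

Summing Y*_{l m}(θ₁,φ₁)·Y_{l m}(θ₂,φ₂) over m ∈ [−4, 4]; prefactor 4π/(2·4+1) = 1.396263:
  [-4]  conj(Y_{4,-4})(Ω₁) = -0.000001+0.000001i ; Y_{4,-4}(Ω₂) = -0.001322-0.165129i ; Δ = +0.000000+0.000000i
  [-3]  conj(Y_{4,-3})(Ω₁) = +0.000001-0.000089i ; Y_{4,-3}(Ω₂) = -0.140589+0.345259i ; Δ = +0.000031+0.000013i
  [-2]  conj(Y_{4,-2})(Ω₁) = +0.001698+0.003001i ; Y_{4,-2}(Ω₂) = +0.248105-0.250098i ; Δ = +0.001172+0.000320i
  [-1]  conj(Y_{4,-1})(Ω₁) = -0.067559-0.039394i ; Y_{4,-1}(Ω₂) = +0.058778-0.024485i ; Δ = -0.004936-0.000661i
  [+0]  conj(Y_{4,0})(Ω₁) = +0.839012-0.000000i ; Y_{4,0}(Ω₂) = -0.356935+0.000000i ; Δ = -0.299473+0.000000i
  [+1]  conj(Y_{4,1})(Ω₁) = +0.067559-0.039394i ; Y_{4,1}(Ω₂) = -0.058778-0.024485i ; Δ = -0.004936+0.000661i
  [+2]  conj(Y_{4,2})(Ω₁) = +0.001698-0.003001i ; Y_{4,2}(Ω₂) = +0.248105+0.250098i ; Δ = +0.001172-0.000320i
  [+3]  conj(Y_{4,3})(Ω₁) = -0.000001-0.000089i ; Y_{4,3}(Ω₂) = +0.140589+0.345259i ; Δ = +0.000031-0.000013i
  [+4]  conj(Y_{4,4})(Ω₁) = -0.000001-0.000001i ; Y_{4,4}(Ω₂) = -0.001322+0.165129i ; Δ = +0.000000-0.000000i
Σ over m = -0.306939-0.000000i; ×(4π/9) → -0.428567-0.000000i. Real part: -0.428567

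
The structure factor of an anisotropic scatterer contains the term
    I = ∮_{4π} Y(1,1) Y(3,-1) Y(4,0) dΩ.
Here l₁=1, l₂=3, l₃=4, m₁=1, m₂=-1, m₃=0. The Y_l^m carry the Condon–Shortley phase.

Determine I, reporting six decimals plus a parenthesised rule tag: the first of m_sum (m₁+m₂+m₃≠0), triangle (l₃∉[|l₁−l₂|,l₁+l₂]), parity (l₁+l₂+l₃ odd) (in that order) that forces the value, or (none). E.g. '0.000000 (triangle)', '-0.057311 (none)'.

0.150786 (none)

m-sum 0 ✓  L=8 even ✓  2≤4≤4 ✓
Π(2lᵢ+1) = 3×7×9 = 189
triangle coeff Δ(1,3,4) = 1/252
Σ_t [0,0]: t=0:+1/36 = 1/36
(3j)²=4/63 [(1 3 4; 0 0 0)], sign=+1
Σ_t [0,0]: t=0:+1/96 = 1/96
(3j)²=1/42 [(1 3 4; 1 -1 0)], sign=+1
⇒ 4πI² = 2/7
I = (+1)√(2/7/(4π)) = 0.15078601
No selection rule forces the value: the integral is nonzero (none).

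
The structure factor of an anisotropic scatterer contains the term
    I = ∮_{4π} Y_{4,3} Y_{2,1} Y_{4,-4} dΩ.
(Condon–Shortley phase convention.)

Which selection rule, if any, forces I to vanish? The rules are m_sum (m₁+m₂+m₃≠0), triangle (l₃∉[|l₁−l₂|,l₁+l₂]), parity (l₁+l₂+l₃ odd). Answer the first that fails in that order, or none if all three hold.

none

azimuthal sum: 3 + 1 − 4 = 0  ✓
2 ≤ 4 ≤ 6 (triangle on l)  ✓
L = 4 + 2 + 4 = 10 (even)  ✓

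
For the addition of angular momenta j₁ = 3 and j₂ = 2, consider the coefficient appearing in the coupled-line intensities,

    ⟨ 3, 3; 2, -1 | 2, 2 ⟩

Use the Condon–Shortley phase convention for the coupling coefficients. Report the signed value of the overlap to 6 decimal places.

+0.597614

j₁+j₂−J=3  J+j₁−j₂=3  J−j₁+j₂=1  j₁+j₂+J+1=8
(j₁±m₁, j₂±m₂, J±M) = (6,0,1,3,4,0)
P² = 3240/7
sum k=0..0:
  [0] +1/36 = 1/36
S = 1/36
C² = P²·S² = 5/14 ; C = +0.597614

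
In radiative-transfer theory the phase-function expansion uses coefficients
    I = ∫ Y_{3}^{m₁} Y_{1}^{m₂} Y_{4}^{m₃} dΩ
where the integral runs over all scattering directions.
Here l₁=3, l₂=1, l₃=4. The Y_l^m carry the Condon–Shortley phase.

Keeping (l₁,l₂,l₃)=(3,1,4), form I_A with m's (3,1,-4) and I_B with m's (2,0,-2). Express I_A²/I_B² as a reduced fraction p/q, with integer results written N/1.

7/3

Same 3,1,4: normalisation and zero-m 3j drop out of the ratio.
A: Δ: 0! 6! 2! / 9! → 1/252; sum: t=0:+1/1440 = 1/1440; 3j²(3 1 4; 3 1 -4) = Δ·Π!·Σ² = 1/9  (sign +1)
B: Δ: 0! 6! 2! / 9! → 1/252; sum: t=0:+1/120 = 1/120; 3j²(3 1 4; 2 0 -2) = Δ·Π!·Σ² = 1/21  (sign +1)
I_A²/I_B² = (1/9)/(1/21) = 7/3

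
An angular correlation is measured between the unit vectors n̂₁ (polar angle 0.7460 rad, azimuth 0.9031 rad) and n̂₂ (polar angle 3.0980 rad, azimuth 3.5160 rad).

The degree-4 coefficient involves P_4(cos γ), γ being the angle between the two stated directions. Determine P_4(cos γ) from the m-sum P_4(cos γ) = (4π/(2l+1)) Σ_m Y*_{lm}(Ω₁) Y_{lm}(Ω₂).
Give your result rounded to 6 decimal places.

Expand P_4 via completeness: Σ_{m} conj(Y_{4,m}) at Ω₁ times Y_{4,m} at Ω₂ —
  m=-4: (-0.08369 - 0.04259j) × (0.00000 - 0.00000j) = -0.00000 + 0.00000j  (running Σ = -0.00000 + 0.00000j)
  m=-3: (-0.26095 + 0.12040j) × (0.00004 - 0.00009j) = -0.00000 + 0.00003j  (running Σ = -0.00000 + 0.00003j)
  m=-2: (-0.09975 + 0.41590j) × (0.00279 - 0.00259j) = 0.00080 + 0.00142j  (running Σ = 0.00080 + 0.00145j)
  m=-1: (0.11323 + 0.14360j) × (0.07643 - 0.03003j) = 0.01297 + 0.00757j  (running Σ = 0.01376 + 0.00902j)
  m=0: (-0.31725 + 0.00000j) × (0.83826 + 0.00000j) = -0.26594 + 0.00000j  (running Σ = -0.25217 + 0.00902j)
  m=1: (-0.11323 + 0.14360j) × (-0.07643 - 0.03003j) = 0.01297 - 0.00757j  (running Σ = -0.23921 + 0.00145j)
  m=2: (-0.09975 - 0.41590j) × (0.00279 + 0.00259j) = 0.00080 - 0.00142j  (running Σ = -0.23841 + 0.00003j)
  m=3: (0.26095 + 0.12040j) × (-0.00004 - 0.00009j) = -0.00000 - 0.00003j  (running Σ = -0.23841 + 0.00000j)
  m=4: (-0.08369 + 0.04259j) × (0.00000 + 0.00000j) = -0.00000 - 0.00000j  (running Σ = -0.23841 + 0.00000j)
Σ over m = -0.23841 + 0.00000j; ×(4π/9) → -0.33288 + 0.00000j. Real part: -0.332883

-0.332883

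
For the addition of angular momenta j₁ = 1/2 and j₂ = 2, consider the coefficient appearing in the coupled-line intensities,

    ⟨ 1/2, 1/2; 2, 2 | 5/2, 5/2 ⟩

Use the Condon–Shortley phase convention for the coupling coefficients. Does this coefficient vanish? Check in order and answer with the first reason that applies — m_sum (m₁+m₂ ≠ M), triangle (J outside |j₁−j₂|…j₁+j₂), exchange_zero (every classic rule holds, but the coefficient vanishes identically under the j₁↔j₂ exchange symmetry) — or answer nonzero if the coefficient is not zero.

nonzero

m-sum: m₁+m₂ = 1/2+2 = 5/2, M = 5/2  ✓
triangle: |j₁−j₂| = 3/2 ≤ J = 5/2 ≤ j₁+j₂ = 5/2  ✓
exchange: j₁≠j₂ or m₁≠m₂ — the exchange symmetry imposes no constraint here
value check: CG = +1 = +1.000000 ≠ 0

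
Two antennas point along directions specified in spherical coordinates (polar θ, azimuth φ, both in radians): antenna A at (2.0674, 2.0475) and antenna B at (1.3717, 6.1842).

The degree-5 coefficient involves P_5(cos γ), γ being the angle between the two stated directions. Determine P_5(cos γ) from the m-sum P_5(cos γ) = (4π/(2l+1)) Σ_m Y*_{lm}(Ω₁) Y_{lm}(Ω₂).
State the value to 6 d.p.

0.061466

Expand P_5 via completeness: Σ_{m} conj(Y_{5,m}) at Ω₁ times Y_{5,m} at Ω₂ —
  m=-5: (-0.167642-0.177063i) × (+0.369659+0.199517i) = -0.026643-0.098900i  (running Σ = -0.026643-0.098900i)
  m=-4: (+0.137776-0.394476i) × (+0.247287+0.103370i) = +0.074847-0.083307i  (running Σ = +0.048204-0.182207i)
  m=-3: (+0.242794-0.034385i) × (-0.201885-0.061778i) = -0.051141-0.008058i  (running Σ = -0.002937-0.190265i)
  m=-2: (-0.115269-0.162357i) × (-0.278734-0.055914i) = +0.023052+0.051700i  (running Σ = +0.020115-0.138565i)
  m=-1: (+0.141598-0.274188i) × (+0.151360+0.015032i) = +0.025554-0.039373i  (running Σ = +0.045669-0.177937i)
  m=0: (-0.131301-0.000000i) × (+0.285854+0.000000i) = -0.037533-0.000000i  (running Σ = +0.008136-0.177937i)
  m=1: (-0.141598-0.274188i) × (-0.151360+0.015032i) = +0.025554+0.039373i  (running Σ = +0.033689-0.138565i)
  m=2: (-0.115269+0.162357i) × (-0.278734+0.055914i) = +0.023052-0.051700i  (running Σ = +0.056741-0.190265i)
  m=3: (-0.242794-0.034385i) × (+0.201885-0.061778i) = -0.051141+0.008058i  (running Σ = +0.005600-0.182207i)
  m=4: (+0.137776+0.394476i) × (+0.247287-0.103370i) = +0.074847+0.083307i  (running Σ = +0.080447-0.098900i)
  m=5: (+0.167642-0.177063i) × (-0.369659+0.199517i) = -0.026643+0.098900i  (running Σ = +0.053804+0.000000i)
Σ over m = +0.053804+0.000000i; ×(4π/11) → +0.061466+0.000000i. Real part: 0.061466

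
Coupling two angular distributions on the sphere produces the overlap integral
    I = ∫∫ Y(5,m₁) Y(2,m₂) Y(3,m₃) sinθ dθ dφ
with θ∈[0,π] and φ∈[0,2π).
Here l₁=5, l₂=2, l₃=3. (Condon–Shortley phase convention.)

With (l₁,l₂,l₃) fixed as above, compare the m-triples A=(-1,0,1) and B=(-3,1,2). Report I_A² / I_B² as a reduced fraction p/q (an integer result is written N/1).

45/56

Same 5,2,3: normalisation and zero-m 3j drop out of the ratio.
A: Δ: 4! 6! 0! / 11! → 1/2310; sum: t=2:+1/192 = 1/192; 3j²(5 2 3; -1 0 1) = Δ·Π!·Σ² = 3/77  (sign +1)
B: Δ: 4! 6! 0! / 11! → 1/2310; sum: t=3:−1/720 = -1/720; 3j²(5 2 3; -3 1 2) = Δ·Π!·Σ² = 8/165  (sign +1)
I_A²/I_B² = (3/77)/(8/165) = 45/56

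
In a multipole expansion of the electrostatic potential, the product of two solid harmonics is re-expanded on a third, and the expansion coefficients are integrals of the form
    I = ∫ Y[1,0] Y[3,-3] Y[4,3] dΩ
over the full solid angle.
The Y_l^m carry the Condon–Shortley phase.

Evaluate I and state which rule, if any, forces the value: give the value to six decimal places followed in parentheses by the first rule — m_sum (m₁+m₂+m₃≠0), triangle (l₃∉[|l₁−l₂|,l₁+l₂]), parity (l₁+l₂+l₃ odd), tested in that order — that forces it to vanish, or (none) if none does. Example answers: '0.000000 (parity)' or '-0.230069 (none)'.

Rules hold: Σm=0, L=8 even, 2≤4≤4.
N = 3·7·9 = 189
Δ = 0!·2!·6!/9! = 1/252
Racah Σ t=0..0: t=0:+1/36 = 1/36
⇒ 3j(1 3 4; 0 0 0)² = 4/63, sgn +1
Racah Σ t=0..0: t=0:+1/720 = 1/720
⇒ 3j(1 3 4; 0 -3 3)² = 1/36, sgn -1
4πI² = N·(3j₀)²·(3jₘ)² = 1/3
I = -1·√(0.333333/4π) = -0.16286750
No selection rule forces the value: the integral is nonzero (none).

-0.162868 (none)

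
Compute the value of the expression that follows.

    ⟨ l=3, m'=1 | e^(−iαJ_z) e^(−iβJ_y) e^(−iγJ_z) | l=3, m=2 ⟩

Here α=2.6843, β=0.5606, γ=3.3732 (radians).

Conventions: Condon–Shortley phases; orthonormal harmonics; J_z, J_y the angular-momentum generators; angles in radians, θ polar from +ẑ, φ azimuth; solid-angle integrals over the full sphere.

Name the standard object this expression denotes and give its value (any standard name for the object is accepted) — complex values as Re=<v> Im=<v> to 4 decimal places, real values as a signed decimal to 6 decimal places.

Wigner D-matrix element, Re=-0.5981 Im=0.0035

This is a Wigner D-matrix element — the rotation-matrix element ⟨l m'| R(α,β,γ) |l m⟩ in the angular-momentum basis.
First d^3_{1,2}(β=0.5606), then the phase factors e^{-i(1)α} and e^{-i(2)γ}:
With c≡cos(β/2)=0.960972 and s≡sin(β/2)=0.276644, N=[24·2·120·1]^{1/2}=75.894664
Admissible k: 1..2 (factorial args all ≥0)
  k=1: (−1)^0·75.8947/(24)·0.9610^5·0.2766^1 = +0.716929
  k=2: (−1)^1·75.8947/(12)·0.9610^3·0.2766^3 = -0.118830
d^3_{1,2}(0.5606) = +0.716929 -0.118830 = +0.598099
Attach z-rotation phases: D = e^{-i(1)(2.6843)}·(+0.598099)·e^{-i(2)(3.3732)} = -0.598088+0.003542i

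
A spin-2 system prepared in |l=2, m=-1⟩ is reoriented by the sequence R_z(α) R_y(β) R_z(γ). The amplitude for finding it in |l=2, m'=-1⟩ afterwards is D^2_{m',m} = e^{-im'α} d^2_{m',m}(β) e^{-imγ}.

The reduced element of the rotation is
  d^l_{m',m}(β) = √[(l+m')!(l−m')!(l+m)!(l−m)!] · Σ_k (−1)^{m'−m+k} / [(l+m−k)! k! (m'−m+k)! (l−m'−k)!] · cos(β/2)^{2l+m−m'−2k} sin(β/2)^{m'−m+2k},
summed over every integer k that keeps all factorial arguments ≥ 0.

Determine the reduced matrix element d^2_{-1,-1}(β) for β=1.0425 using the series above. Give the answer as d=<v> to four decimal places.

d^2_{-1,-1}(β=1.0425) via the finite sum:
With c≡cos(β/2)=0.867197 and s≡sin(β/2)=0.497965, N=[1·6·1·6]^{1/2}=6.000000
k: max(0,(-1)−(-1))=0 … min(2+(-1),2−(-1))=1
  k=0: (−1)^0·6.0000/(6)·0.8672^4·0.4980^0 = +0.565551
  k=1: (−1)^1·6.0000/(2)·0.8672^2·0.4980^2 = -0.559441
d^2_{-1,-1}(1.0425) = +0.565551 -0.559441 = +0.006111

d=0.0061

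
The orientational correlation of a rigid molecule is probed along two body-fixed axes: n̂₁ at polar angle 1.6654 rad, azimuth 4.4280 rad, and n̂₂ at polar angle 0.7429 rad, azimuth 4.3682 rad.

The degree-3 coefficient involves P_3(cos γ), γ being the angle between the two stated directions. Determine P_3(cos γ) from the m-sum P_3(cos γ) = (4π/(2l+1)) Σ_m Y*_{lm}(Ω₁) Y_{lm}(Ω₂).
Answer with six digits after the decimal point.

-0.356818

Addition theorem: P_3(cos γ) = (4π/7) Σ_m Y*_{lm}(Ω₁) Y_{lm}(Ω₂), m = −3…3:
  [-3]  conj(Y_{3,-3})(Ω₁) = (0.310125, 0.270702) ; Y_{3,-3}(Ω₂) = (0.110874, -0.066195) ; Δ = (0.052304, 0.009485)
  [-2]  conj(Y_{3,-2})(Ω₁) = (0.080614, -0.051532) ; Y_{3,-2}(Ω₂) = (-0.265973, -0.218793) ; Δ = (-0.032716, -0.003932)
  [-1]  conj(Y_{3,-1})(Ω₁) = (0.086242, 0.295034) ; Y_{3,-1}(Ω₂) = (-0.126304, 0.352354) ; Δ = (-0.114849, -0.006876)
  [+0]  conj(Y_{3,0})(Ω₁) = (0.104181, -0.000000) ; Y_{3,0}(Ω₂) = (-0.079092, 0.000000) ; Δ = (-0.008240, 0.000000)
  [+1]  conj(Y_{3,1})(Ω₁) = (-0.086242, 0.295034) ; Y_{3,1}(Ω₂) = (0.126304, 0.352354) ; Δ = (-0.114849, 0.006876)
  [+2]  conj(Y_{3,2})(Ω₁) = (0.080614, 0.051532) ; Y_{3,2}(Ω₂) = (-0.265973, 0.218793) ; Δ = (-0.032716, 0.003932)
  [+3]  conj(Y_{3,3})(Ω₁) = (-0.310125, 0.270702) ; Y_{3,3}(Ω₂) = (-0.110874, -0.066195) ; Δ = (0.052304, -0.009485)
Accumulated sum (-0.198763, 0.000000); after 4π/(2l+1) scaling, (-0.356818, 0.000000) ⇒ P_3 = -0.356818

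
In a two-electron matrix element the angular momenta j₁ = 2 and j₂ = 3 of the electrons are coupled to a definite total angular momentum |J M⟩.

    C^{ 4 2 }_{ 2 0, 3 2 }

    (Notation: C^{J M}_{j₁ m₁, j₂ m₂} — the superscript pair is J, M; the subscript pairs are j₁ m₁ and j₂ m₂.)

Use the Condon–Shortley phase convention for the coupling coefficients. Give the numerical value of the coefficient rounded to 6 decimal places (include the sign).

−√(12/35) ≈ -0.585540

triangle: 1!·3!·5!/10! = 720/3628800
(j±m)!: 2!·2!·5!·1!·6!·2! = 691200
prefactor² = (2J+1)·Δ·N² = 8640/7
  k=0: +1/(0!·1!·2!·5!·1!·0!) = 1/240
  k=1: −1/(1!·0!·1!·4!·2!·1!) = -1/48
Σ = -1/60  ⇒  CG² = 8640/7·(-1/60)² = 12/35
CG = −√(12/35) = -0.585540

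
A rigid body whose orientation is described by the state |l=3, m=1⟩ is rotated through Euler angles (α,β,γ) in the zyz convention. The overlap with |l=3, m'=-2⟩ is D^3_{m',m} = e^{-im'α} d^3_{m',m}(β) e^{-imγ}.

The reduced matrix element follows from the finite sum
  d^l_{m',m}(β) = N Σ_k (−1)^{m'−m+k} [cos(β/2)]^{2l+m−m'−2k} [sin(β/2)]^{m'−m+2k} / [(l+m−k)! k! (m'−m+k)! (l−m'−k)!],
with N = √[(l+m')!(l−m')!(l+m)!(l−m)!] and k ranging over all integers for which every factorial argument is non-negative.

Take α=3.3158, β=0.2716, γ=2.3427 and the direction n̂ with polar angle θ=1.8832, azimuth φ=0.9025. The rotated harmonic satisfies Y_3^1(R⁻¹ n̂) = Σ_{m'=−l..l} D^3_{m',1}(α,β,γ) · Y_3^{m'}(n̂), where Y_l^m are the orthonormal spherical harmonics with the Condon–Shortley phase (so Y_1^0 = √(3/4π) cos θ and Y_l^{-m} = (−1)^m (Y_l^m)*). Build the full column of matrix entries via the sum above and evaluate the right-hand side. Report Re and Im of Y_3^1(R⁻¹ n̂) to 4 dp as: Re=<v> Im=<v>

Re=0.0020 Im=-0.0519

Need the full column D^3_{m',1} for m'=−3..3 at α=3.3158, β=0.2716, γ=2.3427.
cos(β/2)=0.990793, sin(β/2)=0.135383
d^3_{-3,1}: single k=4 term ⇒ +0.001277;  D = +0.000315+0.001238i
d^3_{-2,1}: k∈[3..4] ⇒ +0.015264 -0.000142 = +0.015122;  D = -0.006214-0.013786i
d^3_{-1,1}: k∈[2..4] ⇒ +0.105977 -0.002638 +0.000006 = +0.103345;  D = +0.058156+0.085428i
d^3_{0,1}: k∈[1..3] ⇒ +0.447786 -0.025081 +0.000156 = +0.422860;  D = -0.294945-0.303015i
d^3_{1,1}: k∈[0..2] ⇒ +0.946016 -0.141303 +0.001979 = +0.806692;  D = +0.654346+0.471787i
d^3_{2,1}: k∈[0..1] ⇒ -0.408770 +0.015264 = -0.393506;  D = +0.354250+0.171331i
d^3_{3,1}: single k=0 term ⇒ +0.068408;  D = +0.065814+0.018660i
Y_3^{m'}(θ=1.8832,φ=0.9025) and Σ D·Y over m':
  (+0.0003+0.0012i)·(-0.3262-0.1512i)  (-0.0062-0.0138i)·(+0.0660+0.2767i)  (+0.0582+0.0854i)·(-0.1006+0.1274i)  (-0.2949-0.3030i)·(+0.2899+0.0000i)  (+0.6543+0.4718i)·(+0.1006+0.1274i)  (+0.3542+0.1713i)·(+0.0660-0.2767i)  (+0.0658+0.0187i)·(+0.3262-0.1512i)
Y_3^1(R⁻¹ n̂) = +0.002032-0.051888i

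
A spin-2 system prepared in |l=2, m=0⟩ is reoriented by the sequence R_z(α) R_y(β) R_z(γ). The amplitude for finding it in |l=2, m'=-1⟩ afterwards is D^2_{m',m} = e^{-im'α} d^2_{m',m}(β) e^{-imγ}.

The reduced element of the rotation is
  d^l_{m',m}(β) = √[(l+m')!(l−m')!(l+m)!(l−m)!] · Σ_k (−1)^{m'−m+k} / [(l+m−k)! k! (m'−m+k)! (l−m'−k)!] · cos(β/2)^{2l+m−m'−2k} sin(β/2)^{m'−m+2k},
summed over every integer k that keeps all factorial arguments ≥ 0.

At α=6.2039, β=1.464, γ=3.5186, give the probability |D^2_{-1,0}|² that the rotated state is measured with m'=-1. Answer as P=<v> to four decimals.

Split into d^2_{-1,0}(β=1.4640) × two z-phases.
With c≡cos(β/2)=0.743839 and s≡sin(β/2)=0.668359, N=[1·6·2·2]^{1/2}=4.898979
k: max(0,(0)−(-1))=1 … min(2+(0),2−(-1))=2
  k=1: (−1)^0·4.8990/(2)·0.7438^3·0.6684^1 = +0.673787
  k=2: (−1)^1·4.8990/(2)·0.7438^1·0.6684^3 = -0.543981
d^2_{-1,0}(1.4640) = +0.673787 -0.543981 = +0.129806
|D^2_{-1,0}|² = |d^2_{-1,0}(β)|² = (+0.129806)² = 0.016850 (the z-rotation phases have unit modulus)

P=0.0168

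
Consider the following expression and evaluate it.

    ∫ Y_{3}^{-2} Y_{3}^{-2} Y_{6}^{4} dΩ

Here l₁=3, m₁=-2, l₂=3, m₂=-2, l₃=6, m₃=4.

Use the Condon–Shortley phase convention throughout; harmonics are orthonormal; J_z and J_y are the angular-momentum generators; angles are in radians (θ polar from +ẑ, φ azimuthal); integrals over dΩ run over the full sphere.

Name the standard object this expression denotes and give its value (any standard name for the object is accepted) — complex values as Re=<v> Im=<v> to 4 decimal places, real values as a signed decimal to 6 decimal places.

Gaunt coefficient, +0.266131

This is a Gaunt coefficient — the integral of a triple product of spherical harmonics over the sphere.
Rules hold: Σm=0, L=12 even, 0≤6≤6.
N = 7·7·13 = 637
Δ = 0!·6!·6!/13! = 1/12012
Racah Σ t=0..0: t=0:+1/1296 = 1/1296
⇒ 3j(3 3 6; 0 0 0)² = 100/3003, sgn +1
Racah Σ t=0..0: t=0:+1/14400 = 1/14400
⇒ 3j(3 3 6; -2 -2 4)² = 6/143, sgn +1
4πI² = N·(3j₀)²·(3jₘ)² = 1400/1573
I = +1·√(0.890019/4π) = 0.26613055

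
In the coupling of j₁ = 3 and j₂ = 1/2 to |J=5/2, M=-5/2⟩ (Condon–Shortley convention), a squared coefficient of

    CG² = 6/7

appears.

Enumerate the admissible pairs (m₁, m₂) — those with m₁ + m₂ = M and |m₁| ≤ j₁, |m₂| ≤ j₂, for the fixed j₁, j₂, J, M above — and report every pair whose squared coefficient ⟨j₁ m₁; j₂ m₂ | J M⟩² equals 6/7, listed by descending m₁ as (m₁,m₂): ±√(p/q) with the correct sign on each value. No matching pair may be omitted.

(-3,1/2): −√(6/7)

Admissible pairs with m₁+m₂ = M = -5/2: (-3,1/2), (-2,-1/2)
  (m₁,m₂)=(-2,-1/2): CG² = 1/7, CG = +√(1/7)
  (m₁,m₂)=(-3,1/2): CG² = 6/7, CG = −√(6/7)   ← matches the target
Pairs with CG² = 6/7: (-3,1/2): −√(6/7)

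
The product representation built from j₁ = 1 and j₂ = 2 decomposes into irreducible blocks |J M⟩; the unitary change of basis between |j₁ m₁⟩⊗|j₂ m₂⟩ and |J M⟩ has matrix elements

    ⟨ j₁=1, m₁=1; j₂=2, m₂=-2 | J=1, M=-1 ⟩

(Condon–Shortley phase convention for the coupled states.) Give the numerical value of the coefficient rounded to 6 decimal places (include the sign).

+√(3/5) ≈ +0.774597

triangle: 2!*0!*2!/5! = 4/120
(j±m)!: 2!*0!*0!*4!*0!*2! = 96
prefactor² = (2J+1)*Δ*N² = 48/5
  k=0: +1/(0!*2!*0!*0!*0!*2!) = 1/4
Σ = 1/4  ⇒  CG² = 48/5*(1/4)² = 3/5
CG = +√(3/5) = +0.774597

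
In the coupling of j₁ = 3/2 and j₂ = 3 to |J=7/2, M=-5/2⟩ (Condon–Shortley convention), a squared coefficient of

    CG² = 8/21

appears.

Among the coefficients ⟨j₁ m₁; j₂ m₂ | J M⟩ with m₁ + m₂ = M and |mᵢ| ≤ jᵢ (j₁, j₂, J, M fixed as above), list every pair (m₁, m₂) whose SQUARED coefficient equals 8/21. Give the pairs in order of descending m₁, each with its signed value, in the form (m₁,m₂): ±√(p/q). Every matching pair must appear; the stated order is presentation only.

Admissible pairs with m₁+m₂ = M = -5/2: (-3/2,-1), (-1/2,-2), (1/2,-3)
  (m₁,m₂)=(1/2,-3): CG² = 8/21, CG = +√(8/21)   ← matches the target
  (m₁,m₂)=(-1/2,-2): CG² = 1/7, CG = +√(1/7)
  (m₁,m₂)=(-3/2,-1): CG² = 10/21, CG = −√(10/21)
Pairs with CG² = 8/21: (1/2,-3): +√(8/21)

(1/2,-3): +√(8/21)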